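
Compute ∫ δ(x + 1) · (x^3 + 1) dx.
0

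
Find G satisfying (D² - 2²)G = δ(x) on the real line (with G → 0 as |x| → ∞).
-\frac{e^{-2|x|}}{4}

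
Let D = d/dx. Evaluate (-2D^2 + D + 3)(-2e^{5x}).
84 e^{5 x}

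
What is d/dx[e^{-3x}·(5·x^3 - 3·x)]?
3 \left(- 5 x^{3} + 5 x^{2} + 3 x - 1\right) e^{- 3 x}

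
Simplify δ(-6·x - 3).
\frac{\delta(x + 1/2)}{6}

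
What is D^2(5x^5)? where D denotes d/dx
100 x^{3}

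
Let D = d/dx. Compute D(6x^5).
30 x^{4}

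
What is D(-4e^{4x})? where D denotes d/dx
- 16 e^{4 x}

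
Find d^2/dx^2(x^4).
12 x^{2}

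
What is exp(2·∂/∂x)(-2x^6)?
- 2 x^{6} - 24 x^{5} - 120 x^{4} - 320 x^{3} - 480 x^{2} - 384 x - 128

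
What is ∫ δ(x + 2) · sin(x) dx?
- \sin{\left(2 \right)}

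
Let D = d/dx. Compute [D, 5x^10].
50 x^{9}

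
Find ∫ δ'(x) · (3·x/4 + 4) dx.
- \frac{3}{4}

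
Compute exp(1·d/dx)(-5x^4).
- 5 x^{4} - 20 x^{3} - 30 x^{2} - 20 x - 5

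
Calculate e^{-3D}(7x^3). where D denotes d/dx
7 x^{3} - 63 x^{2} + 189 x - 189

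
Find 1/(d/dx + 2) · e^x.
\frac{e^{x}}{3}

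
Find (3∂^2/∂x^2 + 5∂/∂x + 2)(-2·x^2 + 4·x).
- 4 x^{2} - 12 x + 8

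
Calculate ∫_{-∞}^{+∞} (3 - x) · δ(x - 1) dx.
2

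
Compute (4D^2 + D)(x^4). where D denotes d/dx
4 x^{2} \left(x + 12\right)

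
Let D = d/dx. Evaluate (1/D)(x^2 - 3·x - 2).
\frac{x^{3}}{3} - \frac{3 x^{2}}{2} - 2 x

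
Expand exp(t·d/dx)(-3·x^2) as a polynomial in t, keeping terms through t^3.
- 3 t^{2} - 6 t x - 3 x^{2}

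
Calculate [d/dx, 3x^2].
6 x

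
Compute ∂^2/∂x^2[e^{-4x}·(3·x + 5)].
8 \left(6 x + 7\right) e^{- 4 x}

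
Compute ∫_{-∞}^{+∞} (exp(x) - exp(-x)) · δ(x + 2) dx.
- 2 \sinh{\left(2 \right)}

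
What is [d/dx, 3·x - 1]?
3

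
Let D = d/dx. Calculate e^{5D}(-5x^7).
- 5 x^{7} - 175 x^{6} - 2625 x^{5} - 21875 x^{4} - 109375 x^{3} - 328125 x^{2} - 546875 x - 390625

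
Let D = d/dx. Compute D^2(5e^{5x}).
125 e^{5 x}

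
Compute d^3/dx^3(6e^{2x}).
48 e^{2 x}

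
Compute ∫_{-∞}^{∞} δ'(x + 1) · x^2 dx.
2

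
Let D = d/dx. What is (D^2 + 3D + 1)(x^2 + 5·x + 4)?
x^{2} + 11 x + 21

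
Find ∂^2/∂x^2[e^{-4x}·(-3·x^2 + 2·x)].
2 \left(- 24 x^{2} + 40 x - 11\right) e^{- 4 x}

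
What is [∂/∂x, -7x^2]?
- 14 x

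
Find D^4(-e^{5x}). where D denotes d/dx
- 625 e^{5 x}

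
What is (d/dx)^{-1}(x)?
\frac{x^{2}}{2}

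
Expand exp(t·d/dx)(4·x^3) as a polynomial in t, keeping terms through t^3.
4 t^{3} + 12 t^{2} x + 12 t x^{2} + 4 x^{3}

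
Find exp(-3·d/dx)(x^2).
x^{2} - 6 x + 9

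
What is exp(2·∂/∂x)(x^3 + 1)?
x^{3} + 6 x^{2} + 12 x + 9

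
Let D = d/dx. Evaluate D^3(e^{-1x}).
- e^{- x}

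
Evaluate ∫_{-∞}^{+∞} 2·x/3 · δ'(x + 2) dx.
- \frac{2}{3}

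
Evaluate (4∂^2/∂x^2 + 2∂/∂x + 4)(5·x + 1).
20 x + 14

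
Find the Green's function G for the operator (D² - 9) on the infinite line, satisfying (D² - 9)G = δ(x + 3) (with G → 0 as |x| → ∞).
-\frac{e^{-3|x + 3|}}{6}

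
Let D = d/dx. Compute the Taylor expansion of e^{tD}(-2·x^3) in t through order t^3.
- 2 t^{3} - 6 t^{2} x - 6 t x^{2} - 2 x^{3}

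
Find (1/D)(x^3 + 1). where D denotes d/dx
\frac{x^{4}}{4} + x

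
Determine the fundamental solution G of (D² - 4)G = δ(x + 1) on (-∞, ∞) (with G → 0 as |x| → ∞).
-\frac{e^{-2|x + 1|}}{4}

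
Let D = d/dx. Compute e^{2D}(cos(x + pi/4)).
\cos{\left(x + \frac{\pi}{4} + 2 \right)}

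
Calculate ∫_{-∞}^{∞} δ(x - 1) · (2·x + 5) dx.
7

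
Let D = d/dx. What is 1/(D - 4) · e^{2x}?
- \frac{e^{2 x}}{2}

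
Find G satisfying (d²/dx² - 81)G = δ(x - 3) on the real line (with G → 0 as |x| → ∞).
-\frac{e^{-9|x - 3|}}{18}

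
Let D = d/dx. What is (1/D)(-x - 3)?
- \frac{x^{2}}{2} - 3 x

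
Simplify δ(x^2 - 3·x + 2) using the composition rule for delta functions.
\frac{\delta(x - 1) + \delta(x - 2)}{1}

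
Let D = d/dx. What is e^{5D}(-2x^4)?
- 2 x^{4} - 40 x^{3} - 300 x^{2} - 1000 x - 1250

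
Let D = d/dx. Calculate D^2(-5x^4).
- 60 x^{2}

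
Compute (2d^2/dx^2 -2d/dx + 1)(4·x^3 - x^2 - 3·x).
4 x^{3} - 25 x^{2} + 49 x + 2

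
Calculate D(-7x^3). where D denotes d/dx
- 21 x^{2}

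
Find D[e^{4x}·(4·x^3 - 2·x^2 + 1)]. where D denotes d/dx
4 \left(4 x^{3} + x^{2} - x + 1\right) e^{4 x}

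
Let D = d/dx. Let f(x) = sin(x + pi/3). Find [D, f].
\cos{\left(x + \frac{\pi}{3} \right)}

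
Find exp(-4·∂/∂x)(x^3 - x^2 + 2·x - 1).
x^{3} - 13 x^{2} + 58 x - 89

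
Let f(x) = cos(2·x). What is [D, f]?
- 2 \sin{\left(2 x \right)}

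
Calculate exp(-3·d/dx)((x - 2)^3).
x^{3} - 15 x^{2} + 75 x - 125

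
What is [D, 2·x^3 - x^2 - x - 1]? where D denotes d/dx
6 x^{2} - 2 x - 1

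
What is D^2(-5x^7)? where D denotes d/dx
- 210 x^{5}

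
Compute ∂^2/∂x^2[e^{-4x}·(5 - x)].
8 \left(11 - 2 x\right) e^{- 4 x}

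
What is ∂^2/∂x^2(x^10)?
90 x^{8}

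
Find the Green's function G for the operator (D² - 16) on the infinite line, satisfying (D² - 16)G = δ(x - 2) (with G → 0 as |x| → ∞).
-\frac{e^{-4|x - 2|}}{8}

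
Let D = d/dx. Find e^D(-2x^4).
- 2 x^{4} - 8 x^{3} - 12 x^{2} - 8 x - 2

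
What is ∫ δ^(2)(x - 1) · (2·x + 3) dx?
0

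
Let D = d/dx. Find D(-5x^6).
- 30 x^{5}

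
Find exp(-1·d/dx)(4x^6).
4 x^{6} - 24 x^{5} + 60 x^{4} - 80 x^{3} + 60 x^{2} - 24 x + 4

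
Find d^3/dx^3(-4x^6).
- 480 x^{3}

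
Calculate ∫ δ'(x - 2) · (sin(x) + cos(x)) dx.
- \cos{\left(2 \right)} + \sin{\left(2 \right)}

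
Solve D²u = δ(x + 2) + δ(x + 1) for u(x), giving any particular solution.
\frac{|x + 2|}{2} + \frac{|x + 1|}{2}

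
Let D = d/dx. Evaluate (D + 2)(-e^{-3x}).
e^{- 3 x}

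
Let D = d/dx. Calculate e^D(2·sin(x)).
2 \sin{\left(x + 1 \right)}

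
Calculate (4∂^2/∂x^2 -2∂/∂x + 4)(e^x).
6 e^{x}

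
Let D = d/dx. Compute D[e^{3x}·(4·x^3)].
12 x^{2} \left(x + 1\right) e^{3 x}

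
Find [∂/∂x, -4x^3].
- 12 x^{2}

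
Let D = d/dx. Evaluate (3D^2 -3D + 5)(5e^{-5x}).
475 e^{- 5 x}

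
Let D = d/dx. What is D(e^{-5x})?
- 5 e^{- 5 x}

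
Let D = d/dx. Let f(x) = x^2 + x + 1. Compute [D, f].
2 x + 1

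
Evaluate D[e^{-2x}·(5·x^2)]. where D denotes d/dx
10 x \left(1 - x\right) e^{- 2 x}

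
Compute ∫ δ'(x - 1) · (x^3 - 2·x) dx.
-1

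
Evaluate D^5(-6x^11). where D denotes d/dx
- 332640 x^{6}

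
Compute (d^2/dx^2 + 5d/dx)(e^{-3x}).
- 6 e^{- 3 x}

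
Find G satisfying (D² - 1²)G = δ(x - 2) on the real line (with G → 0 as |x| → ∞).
-\frac{e^{-|x - 2|}}{2}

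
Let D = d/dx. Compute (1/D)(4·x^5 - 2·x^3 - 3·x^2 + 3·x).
\frac{2 x^{6}}{3} - \frac{x^{4}}{2} - x^{3} + \frac{3 x^{2}}{2}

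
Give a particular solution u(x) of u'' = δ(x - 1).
\frac{|x - 1|}{2}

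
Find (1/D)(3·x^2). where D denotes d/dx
x^{3}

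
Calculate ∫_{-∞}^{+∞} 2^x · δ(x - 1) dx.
2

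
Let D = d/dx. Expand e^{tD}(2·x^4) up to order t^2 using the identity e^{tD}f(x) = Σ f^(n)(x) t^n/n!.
2 x^{2} \left(6 t^{2} + 4 t x + x^{2}\right)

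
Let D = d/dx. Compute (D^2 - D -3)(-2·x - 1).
6 x + 5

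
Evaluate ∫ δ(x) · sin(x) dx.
0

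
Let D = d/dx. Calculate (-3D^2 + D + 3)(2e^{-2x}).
- 22 e^{- 2 x}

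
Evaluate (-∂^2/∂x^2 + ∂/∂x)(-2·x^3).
6 x \left(2 - x\right)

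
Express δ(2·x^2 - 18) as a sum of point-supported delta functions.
\frac{\delta(x - 3) + \delta(x + 3)}{12}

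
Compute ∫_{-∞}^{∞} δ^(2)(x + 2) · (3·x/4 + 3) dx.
0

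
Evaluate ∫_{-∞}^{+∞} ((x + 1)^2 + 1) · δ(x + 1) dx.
1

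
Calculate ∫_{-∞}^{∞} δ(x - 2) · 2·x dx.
4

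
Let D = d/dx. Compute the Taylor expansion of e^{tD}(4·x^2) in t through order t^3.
4 t^{2} + 8 t x + 4 x^{2}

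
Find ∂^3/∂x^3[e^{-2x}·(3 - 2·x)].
16 \left(x - 3\right) e^{- 2 x}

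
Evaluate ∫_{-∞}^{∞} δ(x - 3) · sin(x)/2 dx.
\frac{\sin{\left(3 \right)}}{2}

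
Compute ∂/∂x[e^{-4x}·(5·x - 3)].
\left(17 - 20 x\right) e^{- 4 x}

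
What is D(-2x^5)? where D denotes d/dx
- 10 x^{4}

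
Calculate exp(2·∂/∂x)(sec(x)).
\sec{\left(x + 2 \right)}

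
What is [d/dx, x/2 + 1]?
\frac{1}{2}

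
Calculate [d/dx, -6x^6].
- 36 x^{5}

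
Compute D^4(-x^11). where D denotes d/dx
- 7920 x^{7}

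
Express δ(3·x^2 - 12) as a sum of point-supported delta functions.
\frac{\delta(x - 2) + \delta(x + 2)}{12}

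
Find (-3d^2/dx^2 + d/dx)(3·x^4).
12 x^{2} \left(x - 9\right)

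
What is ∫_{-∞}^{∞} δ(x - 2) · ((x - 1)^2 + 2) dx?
3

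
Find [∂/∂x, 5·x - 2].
5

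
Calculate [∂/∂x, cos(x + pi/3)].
- \sin{\left(x + \frac{\pi}{3} \right)}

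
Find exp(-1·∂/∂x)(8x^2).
8 x^{2} - 16 x + 8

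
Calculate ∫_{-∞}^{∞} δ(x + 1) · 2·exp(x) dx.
\frac{2}{e}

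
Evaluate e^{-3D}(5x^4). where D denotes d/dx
5 x^{4} - 60 x^{3} + 270 x^{2} - 540 x + 405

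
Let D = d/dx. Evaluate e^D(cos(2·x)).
\cos{\left(2 x + 2 \right)}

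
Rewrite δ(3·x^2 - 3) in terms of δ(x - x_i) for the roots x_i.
\frac{\delta(x - 1) + \delta(x + 1)}{6}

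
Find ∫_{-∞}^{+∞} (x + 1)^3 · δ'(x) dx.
-3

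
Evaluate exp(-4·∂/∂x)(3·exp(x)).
3 e^{x - 4}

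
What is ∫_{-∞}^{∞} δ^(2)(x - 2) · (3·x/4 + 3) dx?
0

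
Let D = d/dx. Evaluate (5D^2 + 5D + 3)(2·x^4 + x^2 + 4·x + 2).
6 x^{4} + 40 x^{3} + 123 x^{2} + 22 x + 36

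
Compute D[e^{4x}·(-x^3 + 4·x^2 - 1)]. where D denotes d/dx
\left(- 4 x^{3} + 13 x^{2} + 8 x - 4\right) e^{4 x}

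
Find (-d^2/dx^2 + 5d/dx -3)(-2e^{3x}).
- 6 e^{3 x}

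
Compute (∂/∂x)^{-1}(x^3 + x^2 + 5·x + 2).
\frac{x^{4}}{4} + \frac{x^{3}}{3} + \frac{5 x^{2}}{2} + 2 x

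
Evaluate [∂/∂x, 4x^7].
28 x^{6}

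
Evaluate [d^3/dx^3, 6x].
18\frac{d^{2}}{dx^{2}}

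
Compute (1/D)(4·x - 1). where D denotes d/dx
2 x^{2} - x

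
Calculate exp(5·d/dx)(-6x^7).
- 6 x^{7} - 210 x^{6} - 3150 x^{5} - 26250 x^{4} - 131250 x^{3} - 393750 x^{2} - 656250 x - 468750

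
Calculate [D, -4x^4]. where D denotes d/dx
- 16 x^{3}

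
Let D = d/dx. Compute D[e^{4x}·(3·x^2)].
6 x \left(2 x + 1\right) e^{4 x}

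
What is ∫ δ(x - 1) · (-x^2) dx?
-1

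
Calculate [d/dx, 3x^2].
6 x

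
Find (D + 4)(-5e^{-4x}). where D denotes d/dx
0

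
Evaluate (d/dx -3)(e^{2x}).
- e^{2 x}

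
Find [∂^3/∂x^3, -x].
-3\frac{d^{2}}{dx^{2}}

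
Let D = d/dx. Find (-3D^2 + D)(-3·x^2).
18 - 6 x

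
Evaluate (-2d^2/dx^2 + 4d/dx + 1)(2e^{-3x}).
- 58 e^{- 3 x}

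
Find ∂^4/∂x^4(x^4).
24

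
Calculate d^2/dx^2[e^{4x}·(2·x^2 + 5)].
\left(32 x^{2} + 32 x + 84\right) e^{4 x}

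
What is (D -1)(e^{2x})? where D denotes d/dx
e^{2 x}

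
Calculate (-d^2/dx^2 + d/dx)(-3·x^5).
15 x^{3} \left(4 - x\right)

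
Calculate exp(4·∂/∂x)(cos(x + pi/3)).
\cos{\left(x + \frac{\pi}{3} + 4 \right)}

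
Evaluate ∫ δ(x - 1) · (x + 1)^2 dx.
4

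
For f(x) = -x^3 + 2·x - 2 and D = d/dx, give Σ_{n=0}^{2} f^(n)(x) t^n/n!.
- 3 t^{2} x - t \left(3 x^{2} - 2\right) - x^{3} + 2 x - 2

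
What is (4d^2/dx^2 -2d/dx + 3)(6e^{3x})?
198 e^{3 x}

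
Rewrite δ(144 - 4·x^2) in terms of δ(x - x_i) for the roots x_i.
\frac{\delta(x - 6) + \delta(x + 6)}{48}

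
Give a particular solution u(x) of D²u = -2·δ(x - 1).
-|x - 1|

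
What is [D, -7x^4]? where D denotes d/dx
- 28 x^{3}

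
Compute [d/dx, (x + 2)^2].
2 x + 4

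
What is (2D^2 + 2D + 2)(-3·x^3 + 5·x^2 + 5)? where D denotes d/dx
- 6 x^{3} - 8 x^{2} - 16 x + 30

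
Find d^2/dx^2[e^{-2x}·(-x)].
4 \left(1 - x\right) e^{- 2 x}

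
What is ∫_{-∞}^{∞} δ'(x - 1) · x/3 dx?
- \frac{1}{3}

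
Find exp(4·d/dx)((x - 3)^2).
x^{2} + 2 x + 1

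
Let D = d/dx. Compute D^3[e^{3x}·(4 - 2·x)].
54 \left(1 - x\right) e^{3 x}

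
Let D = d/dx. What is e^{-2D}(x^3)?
x^{3} - 6 x^{2} + 12 x - 8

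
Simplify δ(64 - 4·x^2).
\frac{\delta(x - 4) + \delta(x + 4)}{32}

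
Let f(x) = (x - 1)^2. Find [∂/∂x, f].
2 x - 2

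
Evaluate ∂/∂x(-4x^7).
- 28 x^{6}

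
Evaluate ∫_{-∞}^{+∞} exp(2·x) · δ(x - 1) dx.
e^{2}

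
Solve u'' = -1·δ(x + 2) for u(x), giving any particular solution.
-\frac{|x + 2|}{2}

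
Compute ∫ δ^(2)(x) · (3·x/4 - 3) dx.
0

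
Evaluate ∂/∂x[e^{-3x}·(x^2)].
x \left(2 - 3 x\right) e^{- 3 x}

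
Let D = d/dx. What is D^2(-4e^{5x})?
- 100 e^{5 x}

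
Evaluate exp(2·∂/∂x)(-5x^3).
- 5 x^{3} - 30 x^{2} - 60 x - 40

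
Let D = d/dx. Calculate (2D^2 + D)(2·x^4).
8 x^{2} \left(x + 6\right)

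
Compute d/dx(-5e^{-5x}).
25 e^{- 5 x}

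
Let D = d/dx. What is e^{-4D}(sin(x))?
\sin{\left(x - 4 \right)}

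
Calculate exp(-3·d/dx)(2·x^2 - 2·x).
2 x^{2} - 14 x + 24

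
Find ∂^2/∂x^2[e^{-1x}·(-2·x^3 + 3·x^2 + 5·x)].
\left(- 2 x^{3} + 15 x^{2} - 19 x - 4\right) e^{- x}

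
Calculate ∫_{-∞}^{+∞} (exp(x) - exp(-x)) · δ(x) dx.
0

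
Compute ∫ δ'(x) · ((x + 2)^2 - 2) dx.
-4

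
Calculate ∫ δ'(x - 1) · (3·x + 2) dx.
-3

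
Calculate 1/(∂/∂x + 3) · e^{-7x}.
- \frac{e^{- 7 x}}{4}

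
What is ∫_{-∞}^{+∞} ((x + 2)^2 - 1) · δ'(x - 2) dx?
-8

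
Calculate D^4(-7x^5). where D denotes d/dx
- 840 x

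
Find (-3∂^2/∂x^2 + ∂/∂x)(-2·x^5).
10 x^{3} \left(12 - x\right)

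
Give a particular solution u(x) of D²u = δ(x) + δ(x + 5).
\frac{|x|}{2} + \frac{|x + 5|}{2}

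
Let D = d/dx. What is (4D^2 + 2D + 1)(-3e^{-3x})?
- 93 e^{- 3 x}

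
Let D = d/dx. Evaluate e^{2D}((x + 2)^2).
x^{2} + 8 x + 16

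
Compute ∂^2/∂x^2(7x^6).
210 x^{4}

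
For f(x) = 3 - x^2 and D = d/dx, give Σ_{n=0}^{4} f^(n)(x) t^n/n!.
- t^{2} - 2 t x - x^{2} + 3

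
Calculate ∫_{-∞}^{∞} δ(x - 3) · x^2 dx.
9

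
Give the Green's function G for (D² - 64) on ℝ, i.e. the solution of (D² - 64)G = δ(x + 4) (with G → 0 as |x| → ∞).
-\frac{e^{-8|x + 4|}}{16}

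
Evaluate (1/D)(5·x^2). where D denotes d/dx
\frac{5 x^{3}}{3}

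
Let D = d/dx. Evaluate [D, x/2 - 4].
\frac{1}{2}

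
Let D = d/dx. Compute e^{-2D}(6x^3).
6 x^{3} - 36 x^{2} + 72 x - 48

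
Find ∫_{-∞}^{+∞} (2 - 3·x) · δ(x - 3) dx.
-7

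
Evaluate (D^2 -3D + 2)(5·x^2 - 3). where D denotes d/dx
10 x^{2} - 30 x + 4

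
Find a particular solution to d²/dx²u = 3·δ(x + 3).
\frac{3|x + 3|}{2}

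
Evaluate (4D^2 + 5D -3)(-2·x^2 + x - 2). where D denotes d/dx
6 x^{2} - 23 x - 5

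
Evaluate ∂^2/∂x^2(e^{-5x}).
25 e^{- 5 x}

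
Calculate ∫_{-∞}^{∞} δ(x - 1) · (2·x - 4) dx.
-2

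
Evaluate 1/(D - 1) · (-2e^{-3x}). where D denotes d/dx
\frac{e^{- 3 x}}{2}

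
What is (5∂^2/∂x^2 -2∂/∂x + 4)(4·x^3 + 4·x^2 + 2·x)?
16 x^{3} - 8 x^{2} + 112 x + 36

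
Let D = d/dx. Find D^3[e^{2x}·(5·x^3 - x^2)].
\left(40 x^{3} + 172 x^{2} + 156 x + 18\right) e^{2 x}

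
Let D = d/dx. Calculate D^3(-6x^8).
- 2016 x^{5}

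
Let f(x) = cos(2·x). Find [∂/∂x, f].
- 2 \sin{\left(2 x \right)}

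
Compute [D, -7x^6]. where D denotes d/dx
- 42 x^{5}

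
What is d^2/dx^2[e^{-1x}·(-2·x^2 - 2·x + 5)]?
\left(- 2 x^{2} + 6 x + 5\right) e^{- x}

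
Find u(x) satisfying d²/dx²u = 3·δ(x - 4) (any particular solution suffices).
\frac{3|x - 4|}{2}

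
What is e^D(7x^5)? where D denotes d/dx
7 x^{5} + 35 x^{4} + 70 x^{3} + 70 x^{2} + 35 x + 7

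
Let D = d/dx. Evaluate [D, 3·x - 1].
3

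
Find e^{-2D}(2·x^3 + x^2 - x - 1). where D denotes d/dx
2 x^{3} - 11 x^{2} + 19 x - 11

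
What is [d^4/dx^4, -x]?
-4\frac{d^{3}}{dx^{3}}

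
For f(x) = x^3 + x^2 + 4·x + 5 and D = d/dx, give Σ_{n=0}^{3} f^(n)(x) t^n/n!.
t^{3} + t^{2} \left(3 x + 1\right) + t \left(3 x^{2} + 2 x + 4\right) + x^{3} + x^{2} + 4 x + 5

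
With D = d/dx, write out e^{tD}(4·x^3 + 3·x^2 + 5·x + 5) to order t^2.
t^{2} \left(12 x + 3\right) + t \left(12 x^{2} + 6 x + 5\right) + 4 x^{3} + 3 x^{2} + 5 x + 5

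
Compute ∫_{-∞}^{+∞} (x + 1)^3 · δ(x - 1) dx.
8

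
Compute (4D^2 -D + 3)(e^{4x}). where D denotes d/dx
63 e^{4 x}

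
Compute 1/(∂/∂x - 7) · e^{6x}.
- e^{6 x}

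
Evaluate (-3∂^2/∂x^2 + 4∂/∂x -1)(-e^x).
0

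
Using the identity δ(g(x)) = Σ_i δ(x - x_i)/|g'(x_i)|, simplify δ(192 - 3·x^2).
\frac{\delta(x - 8) + \delta(x + 8)}{48}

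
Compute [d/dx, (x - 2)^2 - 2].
2 x - 4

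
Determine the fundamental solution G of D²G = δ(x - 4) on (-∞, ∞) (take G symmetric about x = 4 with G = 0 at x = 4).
\frac{|x - 4|}{2}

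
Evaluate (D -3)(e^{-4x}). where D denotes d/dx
- 7 e^{- 4 x}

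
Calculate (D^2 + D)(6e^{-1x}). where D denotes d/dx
0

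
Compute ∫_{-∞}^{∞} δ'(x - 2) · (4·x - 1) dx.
-4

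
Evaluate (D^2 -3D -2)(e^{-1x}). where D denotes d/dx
2 e^{- x}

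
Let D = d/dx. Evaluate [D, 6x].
6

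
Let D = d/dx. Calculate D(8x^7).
56 x^{6}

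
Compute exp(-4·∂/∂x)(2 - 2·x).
10 - 2 x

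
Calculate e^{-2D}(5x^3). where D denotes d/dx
5 x^{3} - 30 x^{2} + 60 x - 40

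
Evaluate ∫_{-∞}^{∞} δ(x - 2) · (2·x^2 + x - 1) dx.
9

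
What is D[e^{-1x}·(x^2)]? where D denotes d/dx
x \left(2 - x\right) e^{- x}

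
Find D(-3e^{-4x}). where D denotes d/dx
12 e^{- 4 x}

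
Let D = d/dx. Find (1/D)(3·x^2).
x^{3}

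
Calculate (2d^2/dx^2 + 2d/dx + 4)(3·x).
12 x + 6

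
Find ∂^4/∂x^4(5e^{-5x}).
3125 e^{- 5 x}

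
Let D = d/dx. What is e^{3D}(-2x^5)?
- 2 x^{5} - 30 x^{4} - 180 x^{3} - 540 x^{2} - 810 x - 486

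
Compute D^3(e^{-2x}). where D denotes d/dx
- 8 e^{- 2 x}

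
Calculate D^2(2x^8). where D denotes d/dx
112 x^{6}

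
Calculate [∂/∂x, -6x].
-6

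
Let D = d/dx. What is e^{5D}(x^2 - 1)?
x^{2} + 10 x + 24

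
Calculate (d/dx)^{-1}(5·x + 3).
\frac{5 x^{2}}{2} + 3 x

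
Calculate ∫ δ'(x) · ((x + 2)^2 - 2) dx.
-4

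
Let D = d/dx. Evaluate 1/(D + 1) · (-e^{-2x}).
e^{- 2 x}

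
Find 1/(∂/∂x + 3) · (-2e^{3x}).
- \frac{e^{3 x}}{3}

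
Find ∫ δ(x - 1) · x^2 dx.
1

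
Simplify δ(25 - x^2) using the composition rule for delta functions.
\frac{\delta(x - 5) + \delta(x + 5)}{10}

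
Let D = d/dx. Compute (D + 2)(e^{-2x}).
0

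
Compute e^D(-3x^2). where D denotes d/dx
- 3 x^{2} - 6 x - 3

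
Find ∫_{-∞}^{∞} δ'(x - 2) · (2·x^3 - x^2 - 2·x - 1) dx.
-18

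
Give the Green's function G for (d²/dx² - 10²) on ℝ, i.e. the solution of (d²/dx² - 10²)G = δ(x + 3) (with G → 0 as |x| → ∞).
-\frac{e^{-10|x + 3|}}{20}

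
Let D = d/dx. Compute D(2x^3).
6 x^{2}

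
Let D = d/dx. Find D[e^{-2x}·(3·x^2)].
6 x \left(1 - x\right) e^{- 2 x}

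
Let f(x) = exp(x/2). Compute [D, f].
\frac{e^{\frac{x}{2}}}{2}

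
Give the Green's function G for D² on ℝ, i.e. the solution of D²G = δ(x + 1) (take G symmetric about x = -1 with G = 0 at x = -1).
\frac{|x + 1|}{2}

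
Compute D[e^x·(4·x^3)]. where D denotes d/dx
4 x^{2} \left(x + 3\right) e^{x}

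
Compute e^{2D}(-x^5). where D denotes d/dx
- x^{5} - 10 x^{4} - 40 x^{3} - 80 x^{2} - 80 x - 32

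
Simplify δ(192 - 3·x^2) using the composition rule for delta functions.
\frac{\delta(x - 8) + \delta(x + 8)}{48}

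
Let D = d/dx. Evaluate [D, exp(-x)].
- e^{- x}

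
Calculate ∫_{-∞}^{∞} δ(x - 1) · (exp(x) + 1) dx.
1 + e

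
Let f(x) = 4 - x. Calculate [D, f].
-1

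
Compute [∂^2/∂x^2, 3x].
6\frac{d}{dx}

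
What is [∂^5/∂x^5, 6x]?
30\frac{d^{4}}{dx^{4}}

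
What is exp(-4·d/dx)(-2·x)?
8 - 2 x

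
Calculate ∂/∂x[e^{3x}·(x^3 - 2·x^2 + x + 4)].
\left(3 x^{3} - 3 x^{2} - x + 13\right) e^{3 x}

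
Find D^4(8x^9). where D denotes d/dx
24192 x^{5}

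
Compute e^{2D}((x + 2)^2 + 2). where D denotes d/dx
x^{2} + 8 x + 18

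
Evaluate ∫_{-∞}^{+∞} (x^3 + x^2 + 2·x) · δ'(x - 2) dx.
-18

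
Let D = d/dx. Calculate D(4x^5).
20 x^{4}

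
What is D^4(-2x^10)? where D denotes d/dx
- 10080 x^{6}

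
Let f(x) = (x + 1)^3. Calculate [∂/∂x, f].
3 \left(x + 1\right)^{2}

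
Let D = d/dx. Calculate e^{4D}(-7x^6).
- 7 x^{6} - 168 x^{5} - 1680 x^{4} - 8960 x^{3} - 26880 x^{2} - 43008 x - 28672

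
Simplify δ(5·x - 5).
\frac{\delta(x - 1)}{5}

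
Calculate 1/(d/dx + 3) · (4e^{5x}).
\frac{e^{5 x}}{2}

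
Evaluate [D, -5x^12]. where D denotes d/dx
- 60 x^{11}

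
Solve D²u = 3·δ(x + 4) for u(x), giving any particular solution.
\frac{3|x + 4|}{2}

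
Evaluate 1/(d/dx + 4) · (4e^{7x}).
\frac{4 e^{7 x}}{11}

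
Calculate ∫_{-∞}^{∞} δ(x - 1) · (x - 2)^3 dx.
-1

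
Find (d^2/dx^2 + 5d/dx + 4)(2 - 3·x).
- 12 x - 7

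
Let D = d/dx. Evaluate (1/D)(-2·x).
- x^{2}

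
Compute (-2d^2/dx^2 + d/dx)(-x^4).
4 x^{2} \left(6 - x\right)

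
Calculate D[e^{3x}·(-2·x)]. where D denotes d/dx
\left(- 6 x - 2\right) e^{3 x}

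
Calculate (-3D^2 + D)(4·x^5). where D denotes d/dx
20 x^{3} \left(x - 12\right)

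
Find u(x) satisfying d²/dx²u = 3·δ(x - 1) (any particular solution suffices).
\frac{3|x - 1|}{2}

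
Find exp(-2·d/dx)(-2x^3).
- 2 x^{3} + 12 x^{2} - 24 x + 16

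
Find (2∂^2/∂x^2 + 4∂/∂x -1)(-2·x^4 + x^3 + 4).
2 x^{4} - 33 x^{3} - 36 x^{2} + 12 x - 4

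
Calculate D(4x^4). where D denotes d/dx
16 x^{3}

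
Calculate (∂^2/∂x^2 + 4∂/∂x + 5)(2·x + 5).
10 x + 33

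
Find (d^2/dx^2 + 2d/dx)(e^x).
3 e^{x}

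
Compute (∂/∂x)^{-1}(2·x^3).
\frac{x^{4}}{2}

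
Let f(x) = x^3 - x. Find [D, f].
3 x^{2} - 1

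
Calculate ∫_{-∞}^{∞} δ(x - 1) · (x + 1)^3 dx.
8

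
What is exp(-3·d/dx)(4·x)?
4 x - 12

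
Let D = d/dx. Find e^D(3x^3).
3 x^{3} + 9 x^{2} + 9 x + 3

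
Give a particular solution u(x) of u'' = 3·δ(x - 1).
\frac{3|x - 1|}{2}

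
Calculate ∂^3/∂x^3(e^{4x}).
64 e^{4 x}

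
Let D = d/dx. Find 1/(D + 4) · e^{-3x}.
e^{- 3 x}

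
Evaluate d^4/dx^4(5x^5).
600 x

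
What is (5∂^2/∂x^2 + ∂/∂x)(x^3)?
3 x \left(x + 10\right)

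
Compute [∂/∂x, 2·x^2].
4 x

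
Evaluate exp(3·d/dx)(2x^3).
2 x^{3} + 18 x^{2} + 54 x + 54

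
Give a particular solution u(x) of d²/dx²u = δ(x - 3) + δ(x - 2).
\frac{|x - 3|}{2} + \frac{|x - 2|}{2}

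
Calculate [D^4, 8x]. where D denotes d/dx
32D^{3}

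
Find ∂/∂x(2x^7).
14 x^{6}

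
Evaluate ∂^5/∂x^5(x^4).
0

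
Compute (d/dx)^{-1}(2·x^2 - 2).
\frac{2 x^{3}}{3} - 2 x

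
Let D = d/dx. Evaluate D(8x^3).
24 x^{2}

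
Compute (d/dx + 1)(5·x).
5 x + 5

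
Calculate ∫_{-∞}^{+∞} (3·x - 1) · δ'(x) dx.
-3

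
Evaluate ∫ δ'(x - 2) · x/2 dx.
- \frac{1}{2}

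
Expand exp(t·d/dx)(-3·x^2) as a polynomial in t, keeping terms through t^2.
- 3 t^{2} - 6 t x - 3 x^{2}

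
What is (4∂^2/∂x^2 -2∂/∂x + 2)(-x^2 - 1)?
- 2 x^{2} + 4 x - 10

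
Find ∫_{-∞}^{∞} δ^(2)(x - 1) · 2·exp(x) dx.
2 e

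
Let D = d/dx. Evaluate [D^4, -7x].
-28D^{3}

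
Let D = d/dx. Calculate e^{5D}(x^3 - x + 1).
x^{3} + 15 x^{2} + 74 x + 121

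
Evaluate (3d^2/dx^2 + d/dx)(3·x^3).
9 x \left(x + 6\right)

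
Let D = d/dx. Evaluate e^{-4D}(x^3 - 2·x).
x^{3} - 12 x^{2} + 46 x - 56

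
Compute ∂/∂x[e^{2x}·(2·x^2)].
4 x \left(x + 1\right) e^{2 x}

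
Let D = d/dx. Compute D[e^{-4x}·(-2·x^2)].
4 x \left(2 x - 1\right) e^{- 4 x}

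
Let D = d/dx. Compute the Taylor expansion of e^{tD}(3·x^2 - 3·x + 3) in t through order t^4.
3 t^{2} + 3 t \left(2 x - 1\right) + 3 x^{2} - 3 x + 3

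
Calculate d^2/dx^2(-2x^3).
- 12 x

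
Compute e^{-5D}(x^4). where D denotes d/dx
x^{4} - 20 x^{3} + 150 x^{2} - 500 x + 625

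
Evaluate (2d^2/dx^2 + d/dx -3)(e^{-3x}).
12 e^{- 3 x}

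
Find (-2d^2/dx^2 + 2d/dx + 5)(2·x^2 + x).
10 x^{2} + 13 x - 6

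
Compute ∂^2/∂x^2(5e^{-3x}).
45 e^{- 3 x}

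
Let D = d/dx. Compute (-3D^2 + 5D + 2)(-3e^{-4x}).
198 e^{- 4 x}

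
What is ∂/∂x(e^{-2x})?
- 2 e^{- 2 x}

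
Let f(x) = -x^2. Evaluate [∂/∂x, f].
- 2 x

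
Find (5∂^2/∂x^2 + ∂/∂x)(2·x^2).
4 x + 20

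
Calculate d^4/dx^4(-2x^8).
- 3360 x^{4}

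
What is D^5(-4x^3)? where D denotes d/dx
0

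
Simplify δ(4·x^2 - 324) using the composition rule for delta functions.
\frac{\delta(x - 9) + \delta(x + 9)}{72}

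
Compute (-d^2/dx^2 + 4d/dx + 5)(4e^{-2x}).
- 28 e^{- 2 x}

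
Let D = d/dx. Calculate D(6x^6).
36 x^{5}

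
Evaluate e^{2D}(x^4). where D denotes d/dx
x^{4} + 8 x^{3} + 24 x^{2} + 32 x + 16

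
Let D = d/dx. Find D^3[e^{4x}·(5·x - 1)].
\left(320 x + 176\right) e^{4 x}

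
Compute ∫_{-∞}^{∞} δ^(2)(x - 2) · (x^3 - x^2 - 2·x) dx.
10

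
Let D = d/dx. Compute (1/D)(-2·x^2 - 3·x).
- \frac{2 x^{3}}{3} - \frac{3 x^{2}}{2}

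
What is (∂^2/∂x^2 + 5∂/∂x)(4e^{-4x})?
- 16 e^{- 4 x}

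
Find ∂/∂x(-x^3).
- 3 x^{2}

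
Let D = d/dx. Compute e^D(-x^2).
- x^{2} - 2 x - 1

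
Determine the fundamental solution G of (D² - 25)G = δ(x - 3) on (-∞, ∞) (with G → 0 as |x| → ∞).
-\frac{e^{-5|x - 3|}}{10}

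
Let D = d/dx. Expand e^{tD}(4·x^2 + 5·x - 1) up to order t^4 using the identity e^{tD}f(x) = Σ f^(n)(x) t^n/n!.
4 t^{2} + t \left(8 x + 5\right) + 4 x^{2} + 5 x - 1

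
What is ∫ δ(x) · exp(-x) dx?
1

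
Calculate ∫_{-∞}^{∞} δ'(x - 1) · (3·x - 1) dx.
-3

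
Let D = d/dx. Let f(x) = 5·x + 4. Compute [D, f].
5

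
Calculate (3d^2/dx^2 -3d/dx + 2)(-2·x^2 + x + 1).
- 4 x^{2} + 14 x - 13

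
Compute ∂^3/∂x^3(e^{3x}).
27 e^{3 x}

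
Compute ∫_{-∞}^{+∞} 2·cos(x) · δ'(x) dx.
0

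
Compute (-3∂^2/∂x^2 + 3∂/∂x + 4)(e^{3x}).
- 14 e^{3 x}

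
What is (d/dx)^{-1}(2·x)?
x^{2}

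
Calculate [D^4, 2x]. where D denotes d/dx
8D^{3}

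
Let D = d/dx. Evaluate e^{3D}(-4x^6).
- 4 x^{6} - 72 x^{5} - 540 x^{4} - 2160 x^{3} - 4860 x^{2} - 5832 x - 2916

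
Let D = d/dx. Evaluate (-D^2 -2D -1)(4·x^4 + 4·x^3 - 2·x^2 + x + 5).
- 4 x^{4} - 36 x^{3} - 70 x^{2} - 17 x - 3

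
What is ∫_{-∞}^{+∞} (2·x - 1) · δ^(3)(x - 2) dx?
0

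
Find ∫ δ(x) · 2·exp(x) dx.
2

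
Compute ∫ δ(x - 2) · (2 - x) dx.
0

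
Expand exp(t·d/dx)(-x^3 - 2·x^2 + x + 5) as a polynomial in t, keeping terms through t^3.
- t^{3} - t^{2} \left(3 x + 2\right) - t \left(3 x^{2} + 4 x - 1\right) - x^{3} - 2 x^{2} + x + 5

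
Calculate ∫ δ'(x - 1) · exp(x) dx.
- e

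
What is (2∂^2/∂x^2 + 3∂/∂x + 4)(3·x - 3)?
12 x - 3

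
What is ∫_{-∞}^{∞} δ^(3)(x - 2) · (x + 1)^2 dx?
0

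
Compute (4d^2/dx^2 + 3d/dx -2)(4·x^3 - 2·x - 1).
- 8 x^{3} + 36 x^{2} + 100 x - 4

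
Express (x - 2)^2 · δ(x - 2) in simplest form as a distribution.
0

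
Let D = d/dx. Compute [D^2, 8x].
16D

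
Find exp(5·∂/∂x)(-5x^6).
- 5 x^{6} - 150 x^{5} - 1875 x^{4} - 12500 x^{3} - 46875 x^{2} - 93750 x - 78125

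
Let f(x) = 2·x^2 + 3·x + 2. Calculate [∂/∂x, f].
4 x + 3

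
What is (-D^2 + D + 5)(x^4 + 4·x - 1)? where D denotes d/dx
5 x^{4} + 4 x^{3} - 12 x^{2} + 20 x - 1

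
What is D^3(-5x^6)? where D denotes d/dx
- 600 x^{3}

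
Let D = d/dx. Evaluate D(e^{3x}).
3 e^{3 x}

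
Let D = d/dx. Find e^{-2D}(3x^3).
3 x^{3} - 18 x^{2} + 36 x - 24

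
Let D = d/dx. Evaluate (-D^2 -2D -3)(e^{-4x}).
- 11 e^{- 4 x}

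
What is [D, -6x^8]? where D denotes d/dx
- 48 x^{7}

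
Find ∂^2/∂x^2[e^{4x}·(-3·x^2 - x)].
\left(- 48 x^{2} - 64 x - 14\right) e^{4 x}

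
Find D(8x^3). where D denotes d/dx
24 x^{2}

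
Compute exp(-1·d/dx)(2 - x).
3 - x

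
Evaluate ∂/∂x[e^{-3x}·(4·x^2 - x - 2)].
\left(- 12 x^{2} + 11 x + 5\right) e^{- 3 x}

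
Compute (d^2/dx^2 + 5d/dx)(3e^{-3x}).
- 18 e^{- 3 x}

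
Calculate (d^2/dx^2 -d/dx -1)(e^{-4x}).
19 e^{- 4 x}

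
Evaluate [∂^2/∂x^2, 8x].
16\frac{d}{dx}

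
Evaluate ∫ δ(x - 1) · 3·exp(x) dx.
3 e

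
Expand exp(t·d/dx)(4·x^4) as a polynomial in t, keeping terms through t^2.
4 x^{2} \left(6 t^{2} + 4 t x + x^{2}\right)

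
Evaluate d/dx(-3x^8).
- 24 x^{7}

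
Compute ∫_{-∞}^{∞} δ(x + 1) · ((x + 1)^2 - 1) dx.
-1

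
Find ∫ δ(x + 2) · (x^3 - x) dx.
-6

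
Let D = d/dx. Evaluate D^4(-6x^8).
- 10080 x^{4}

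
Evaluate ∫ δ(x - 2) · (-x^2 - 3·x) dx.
-10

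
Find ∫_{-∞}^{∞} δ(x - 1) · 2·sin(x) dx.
2 \sin{\left(1 \right)}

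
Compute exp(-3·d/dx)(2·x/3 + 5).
\frac{2 x}{3} + 3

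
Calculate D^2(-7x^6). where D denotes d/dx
- 210 x^{4}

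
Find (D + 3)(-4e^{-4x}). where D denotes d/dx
4 e^{- 4 x}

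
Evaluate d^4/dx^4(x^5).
120 x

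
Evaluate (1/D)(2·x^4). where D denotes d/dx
\frac{2 x^{5}}{5}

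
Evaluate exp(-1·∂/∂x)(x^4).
x^{4} - 4 x^{3} + 6 x^{2} - 4 x + 1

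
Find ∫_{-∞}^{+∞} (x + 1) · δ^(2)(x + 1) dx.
0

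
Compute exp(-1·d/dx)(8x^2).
8 x^{2} - 16 x + 8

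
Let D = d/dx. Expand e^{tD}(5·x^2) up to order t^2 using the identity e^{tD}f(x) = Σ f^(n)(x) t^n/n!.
5 t^{2} + 10 t x + 5 x^{2}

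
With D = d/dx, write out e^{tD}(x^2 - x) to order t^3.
t^{2} + t \left(2 x - 1\right) + x^{2} - x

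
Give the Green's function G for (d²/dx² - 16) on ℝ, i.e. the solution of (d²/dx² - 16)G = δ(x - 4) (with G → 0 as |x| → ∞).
-\frac{e^{-4|x - 4|}}{8}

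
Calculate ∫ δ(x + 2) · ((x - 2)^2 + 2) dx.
18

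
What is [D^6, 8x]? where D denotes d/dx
48D^{5}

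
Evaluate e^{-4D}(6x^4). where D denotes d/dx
6 x^{4} - 96 x^{3} + 576 x^{2} - 1536 x + 1536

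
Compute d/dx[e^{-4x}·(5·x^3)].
x^{2} \left(15 - 20 x\right) e^{- 4 x}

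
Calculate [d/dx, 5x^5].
25 x^{4}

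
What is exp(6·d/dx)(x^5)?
x^{5} + 30 x^{4} + 360 x^{3} + 2160 x^{2} + 6480 x + 7776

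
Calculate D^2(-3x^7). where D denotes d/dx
- 126 x^{5}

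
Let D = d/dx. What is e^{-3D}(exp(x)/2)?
\frac{e^{x - 3}}{2}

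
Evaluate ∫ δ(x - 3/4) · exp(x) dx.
e^{\frac{3}{4}}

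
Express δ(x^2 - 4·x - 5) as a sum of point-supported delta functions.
\frac{\delta(x + 1) + \delta(x - 5)}{6}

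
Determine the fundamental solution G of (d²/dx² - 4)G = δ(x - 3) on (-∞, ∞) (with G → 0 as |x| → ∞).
-\frac{e^{-2|x - 3|}}{4}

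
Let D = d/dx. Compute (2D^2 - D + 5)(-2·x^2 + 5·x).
- 10 x^{2} + 29 x - 13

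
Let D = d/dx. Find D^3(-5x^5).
- 300 x^{2}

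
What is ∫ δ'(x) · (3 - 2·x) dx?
2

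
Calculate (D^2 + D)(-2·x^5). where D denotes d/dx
10 x^{3} \left(- x - 4\right)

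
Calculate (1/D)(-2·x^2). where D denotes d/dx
- \frac{2 x^{3}}{3}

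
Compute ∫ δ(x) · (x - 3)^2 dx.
9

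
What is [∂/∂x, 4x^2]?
8 x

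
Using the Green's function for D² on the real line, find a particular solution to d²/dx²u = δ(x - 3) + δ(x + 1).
\frac{|x - 3|}{2} + \frac{|x + 1|}{2}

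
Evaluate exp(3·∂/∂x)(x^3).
x^{3} + 9 x^{2} + 27 x + 27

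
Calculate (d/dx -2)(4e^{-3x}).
- 20 e^{- 3 x}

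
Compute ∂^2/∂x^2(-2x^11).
- 220 x^{9}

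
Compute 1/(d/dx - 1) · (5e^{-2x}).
- \frac{5 e^{- 2 x}}{3}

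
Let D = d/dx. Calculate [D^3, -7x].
-21D^{2}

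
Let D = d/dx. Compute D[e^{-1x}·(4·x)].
4 \left(1 - x\right) e^{- x}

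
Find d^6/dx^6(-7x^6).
-5040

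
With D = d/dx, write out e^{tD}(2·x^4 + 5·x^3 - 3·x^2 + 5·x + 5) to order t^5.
2 t^{4} + t^{3} \left(8 x + 5\right) + t^{2} \left(12 x^{2} + 15 x - 3\right) + t \left(8 x^{3} + 15 x^{2} - 6 x + 5\right) + 2 x^{4} + 5 x^{3} - 3 x^{2} + 5 x + 5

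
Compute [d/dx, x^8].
8 x^{7}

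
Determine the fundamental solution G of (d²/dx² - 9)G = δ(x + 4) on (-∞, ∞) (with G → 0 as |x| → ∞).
-\frac{e^{-3|x + 4|}}{6}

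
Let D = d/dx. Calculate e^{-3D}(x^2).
x^{2} - 6 x + 9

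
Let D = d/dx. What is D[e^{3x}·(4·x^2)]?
4 x \left(3 x + 2\right) e^{3 x}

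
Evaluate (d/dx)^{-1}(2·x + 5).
x^{2} + 5 x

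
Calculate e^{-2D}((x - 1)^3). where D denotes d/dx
x^{3} - 9 x^{2} + 27 x - 27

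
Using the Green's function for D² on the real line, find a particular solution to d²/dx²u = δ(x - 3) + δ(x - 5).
\frac{|x - 3|}{2} + \frac{|x - 5|}{2}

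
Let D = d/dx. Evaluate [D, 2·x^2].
4 x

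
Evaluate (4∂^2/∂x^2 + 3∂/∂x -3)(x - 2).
9 - 3 x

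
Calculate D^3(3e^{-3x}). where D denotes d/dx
- 81 e^{- 3 x}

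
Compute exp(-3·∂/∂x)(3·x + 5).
3 x - 4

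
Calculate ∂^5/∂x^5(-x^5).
-120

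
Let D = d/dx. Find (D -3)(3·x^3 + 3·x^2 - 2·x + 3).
- 9 x^{3} + 12 x - 11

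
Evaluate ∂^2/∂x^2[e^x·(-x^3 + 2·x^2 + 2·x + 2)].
\left(- x^{3} - 4 x^{2} + 4 x + 10\right) e^{x}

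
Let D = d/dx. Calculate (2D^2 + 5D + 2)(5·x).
10 x + 25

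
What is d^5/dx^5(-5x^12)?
- 475200 x^{7}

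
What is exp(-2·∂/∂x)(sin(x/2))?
\sin{\left(\frac{x}{2} - 1 \right)}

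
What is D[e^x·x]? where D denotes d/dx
\left(x + 1\right) e^{x}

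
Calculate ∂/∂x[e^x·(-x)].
\left(- x - 1\right) e^{x}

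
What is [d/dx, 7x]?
7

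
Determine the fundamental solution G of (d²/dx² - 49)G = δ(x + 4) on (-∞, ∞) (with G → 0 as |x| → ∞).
-\frac{e^{-7|x + 4|}}{14}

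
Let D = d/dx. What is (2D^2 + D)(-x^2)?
- 2 x - 4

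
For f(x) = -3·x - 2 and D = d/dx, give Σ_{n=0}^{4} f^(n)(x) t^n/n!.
- 3 t - 3 x - 2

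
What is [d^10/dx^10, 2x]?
20\frac{d^{9}}{dx^{9}}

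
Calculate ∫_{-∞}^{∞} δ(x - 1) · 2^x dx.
2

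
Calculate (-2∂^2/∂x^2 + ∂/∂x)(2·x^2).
4 x - 8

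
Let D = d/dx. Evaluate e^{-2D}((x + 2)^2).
x^{2}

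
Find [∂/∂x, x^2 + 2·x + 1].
2 x + 2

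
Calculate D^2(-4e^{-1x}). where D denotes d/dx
- 4 e^{- x}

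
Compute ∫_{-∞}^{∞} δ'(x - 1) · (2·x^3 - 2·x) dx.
-4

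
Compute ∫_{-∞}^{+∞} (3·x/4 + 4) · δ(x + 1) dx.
\frac{13}{4}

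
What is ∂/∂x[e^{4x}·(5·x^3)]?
x^{2} \left(20 x + 15\right) e^{4 x}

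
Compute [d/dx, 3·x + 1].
3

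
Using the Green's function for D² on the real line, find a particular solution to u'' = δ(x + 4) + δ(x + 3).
\frac{|x + 4|}{2} + \frac{|x + 3|}{2}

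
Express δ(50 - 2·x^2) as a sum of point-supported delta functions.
\frac{\delta(x - 5) + \delta(x + 5)}{20}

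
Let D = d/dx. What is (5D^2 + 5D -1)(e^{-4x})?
59 e^{- 4 x}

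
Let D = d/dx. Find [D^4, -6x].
-24D^{3}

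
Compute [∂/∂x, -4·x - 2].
-4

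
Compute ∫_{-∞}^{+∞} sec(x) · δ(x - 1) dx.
\sec{\left(1 \right)}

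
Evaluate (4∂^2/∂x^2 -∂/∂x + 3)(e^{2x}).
17 e^{2 x}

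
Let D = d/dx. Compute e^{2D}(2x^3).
2 x^{3} + 12 x^{2} + 24 x + 16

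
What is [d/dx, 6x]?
6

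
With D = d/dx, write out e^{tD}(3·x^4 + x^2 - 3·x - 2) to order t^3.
12 t^{3} x + t^{2} \left(18 x^{2} + 1\right) + t \left(12 x^{3} + 2 x - 3\right) + 3 x^{4} + x^{2} - 3 x - 2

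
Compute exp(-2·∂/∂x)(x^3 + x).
x^{3} - 6 x^{2} + 13 x - 10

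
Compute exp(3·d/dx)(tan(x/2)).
\tan{\left(\frac{x}{2} + \frac{3}{2} \right)}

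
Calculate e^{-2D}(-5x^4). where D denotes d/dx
- 5 x^{4} + 40 x^{3} - 120 x^{2} + 160 x - 80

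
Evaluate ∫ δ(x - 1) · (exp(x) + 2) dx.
2 + e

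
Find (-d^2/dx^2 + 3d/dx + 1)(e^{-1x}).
- 3 e^{- x}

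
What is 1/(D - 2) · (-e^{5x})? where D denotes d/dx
- \frac{e^{5 x}}{3}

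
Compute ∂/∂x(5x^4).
20 x^{3}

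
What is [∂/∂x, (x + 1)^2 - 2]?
2 x + 2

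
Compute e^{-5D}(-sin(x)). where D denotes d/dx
- \sin{\left(x - 5 \right)}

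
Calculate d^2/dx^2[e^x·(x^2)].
\left(x^{2} + 4 x + 2\right) e^{x}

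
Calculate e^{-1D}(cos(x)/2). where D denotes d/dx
\frac{\cos{\left(x - 1 \right)}}{2}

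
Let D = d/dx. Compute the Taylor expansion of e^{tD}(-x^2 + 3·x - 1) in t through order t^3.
- t^{2} - t \left(2 x - 3\right) - x^{2} + 3 x - 1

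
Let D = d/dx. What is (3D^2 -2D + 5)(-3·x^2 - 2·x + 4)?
- 15 x^{2} + 2 x + 6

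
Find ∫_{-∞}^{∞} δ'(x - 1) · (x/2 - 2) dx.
- \frac{1}{2}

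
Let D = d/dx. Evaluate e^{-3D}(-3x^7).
- 3 x^{7} + 63 x^{6} - 567 x^{5} + 2835 x^{4} - 8505 x^{3} + 15309 x^{2} - 15309 x + 6561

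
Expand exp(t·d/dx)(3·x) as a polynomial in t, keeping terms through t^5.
3 t + 3 x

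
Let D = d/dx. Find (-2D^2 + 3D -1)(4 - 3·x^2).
3 x^{2} - 18 x + 8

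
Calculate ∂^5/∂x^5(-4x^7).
- 10080 x^{2}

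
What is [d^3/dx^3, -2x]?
-6\frac{d^{2}}{dx^{2}}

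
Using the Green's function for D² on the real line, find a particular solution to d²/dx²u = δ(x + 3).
\frac{|x + 3|}{2}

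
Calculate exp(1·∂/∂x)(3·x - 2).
3 x + 1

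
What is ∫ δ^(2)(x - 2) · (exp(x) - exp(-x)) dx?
2 \sinh{\left(2 \right)}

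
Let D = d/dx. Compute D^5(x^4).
0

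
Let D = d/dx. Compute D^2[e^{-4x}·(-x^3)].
2 x \left(- 8 x^{2} + 12 x - 3\right) e^{- 4 x}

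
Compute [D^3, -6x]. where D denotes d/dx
-18D^{2}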